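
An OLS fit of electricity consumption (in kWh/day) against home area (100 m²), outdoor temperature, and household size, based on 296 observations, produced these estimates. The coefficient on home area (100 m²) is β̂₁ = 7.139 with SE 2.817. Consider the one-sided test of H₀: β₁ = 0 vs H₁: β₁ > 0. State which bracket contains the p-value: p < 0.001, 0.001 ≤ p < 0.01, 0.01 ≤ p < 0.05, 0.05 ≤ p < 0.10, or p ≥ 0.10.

t = 7.139 / 2.817 = 2.534.
df = n − k − 1 = 296 − 3 − 1 = 292.
One-sided p = P(T_{292} > t) ≈ 0.0059.
So 0.001 ≤ p < 0.01.

0.001 ≤ p < 0.01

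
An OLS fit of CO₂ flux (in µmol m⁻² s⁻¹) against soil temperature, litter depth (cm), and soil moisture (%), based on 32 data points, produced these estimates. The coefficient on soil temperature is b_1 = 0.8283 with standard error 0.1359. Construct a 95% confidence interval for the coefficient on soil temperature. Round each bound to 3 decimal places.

df = n − k − 1 = 32 − 3 − 1 = 28.
t* = t_{0.025, 28} = 2.048407.
Margin = t* × SE = 2.048407 × 0.1359 = 0.27838.
CI: 0.8283 ± 0.27838 → (0.550, 1.107).
With 95% confidence, each one-unit increase in soil temperature is associated with a change of between 0.550 and 1.107 µmol m⁻² s⁻¹ in CO₂ flux, holding the other predictors fixed.

(0.550, 1.107)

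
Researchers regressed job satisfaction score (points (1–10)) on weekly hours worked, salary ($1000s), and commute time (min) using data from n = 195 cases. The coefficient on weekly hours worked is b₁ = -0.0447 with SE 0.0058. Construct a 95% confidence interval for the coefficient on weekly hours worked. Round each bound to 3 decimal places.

(-0.056, -0.033)

df = n − k − 1 = 195 − 3 − 1 = 191.
t* = t_{0.025, 191} = 1.972462.
Margin = t* × SE = 1.972462 × 0.0058 = 0.01144.
CI: -0.0447 ± 0.01144 → (-0.056, -0.033).
With 95% confidence, each one-unit increase in weekly hours worked is associated with a change of between -0.056 and -0.033 points (1–10) in job satisfaction score, holding the other predictors fixed.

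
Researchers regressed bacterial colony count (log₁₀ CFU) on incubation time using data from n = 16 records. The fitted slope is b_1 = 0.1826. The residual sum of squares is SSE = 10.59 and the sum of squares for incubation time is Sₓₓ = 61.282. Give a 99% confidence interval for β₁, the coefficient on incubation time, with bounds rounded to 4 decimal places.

MSE = SSE/(n − 2) = 10.59/14 = 0.756429.
SE(b_1) = √(MSE/Sₓₓ) = √(0.756429/61.282) = 0.111101.
df = n − 2 = 14.
t* = t_{0.005, 14} = 2.976843.
Margin = t* × SE = 2.976843 × 0.111101 = 0.330730.
CI: 0.1826 ± 0.330730 → (-0.1481, 0.5133).
With 99% confidence, each one-unit increase in incubation time is associated with a change of between -0.1481 and 0.5133 log₁₀ CFU in bacterial colony count.

(-0.1481, 0.5133)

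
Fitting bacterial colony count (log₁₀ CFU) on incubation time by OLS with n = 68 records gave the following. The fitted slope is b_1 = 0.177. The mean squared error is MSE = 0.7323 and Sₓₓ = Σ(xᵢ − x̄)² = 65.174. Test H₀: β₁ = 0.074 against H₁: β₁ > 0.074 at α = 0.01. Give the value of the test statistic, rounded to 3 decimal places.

t = 0.972

SE(b_1) = √(MSE/Sₓₓ) = √(0.7323/65.174) = 0.106.
t = (0.177 − 0.074) / 0.106 = 0.972.
df = n − 2 = 66.
One-sided p ≈ 0.1674, which is ≥ 0.01, so fail to reject H₀.
The data do not give significant evidence that the true slope on incubation time exceeds 0.074 log₁₀ CFU per unit.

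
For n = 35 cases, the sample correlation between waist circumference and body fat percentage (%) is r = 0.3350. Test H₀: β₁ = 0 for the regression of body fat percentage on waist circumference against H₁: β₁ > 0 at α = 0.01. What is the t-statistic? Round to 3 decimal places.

t = r·√(n − 2)/√(1 − r²) = 0.3350·√33/√0.887775 = 2.042.
df = n − 2 = 33.
One-sided p ≈ 0.0246, which is ≥ 0.01, so fail to reject H₀.
The data do not give significant evidence of a linear association between waist circumference and body fat percentage.

t = 2.042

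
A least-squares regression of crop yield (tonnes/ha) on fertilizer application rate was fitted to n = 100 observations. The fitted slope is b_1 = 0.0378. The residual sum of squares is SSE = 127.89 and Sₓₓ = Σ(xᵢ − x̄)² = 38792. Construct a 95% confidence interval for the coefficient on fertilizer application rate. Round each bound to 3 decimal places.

(0.026, 0.049)

MSE = SSE/(n − 2) = 127.89/98 = 1.305.
SE(b_1) = √(MSE/Sₓₓ) = √(1.305/38792) = 0.00580008.
df = n − 2 = 98.
t* = t_{0.025, 98} = 1.984467.
Margin = t* × SE = 1.984467 × 0.00580008 = 0.01151.
CI: 0.0378 ± 0.01151 → (0.026, 0.049).
With 95% confidence, each one-unit increase in fertilizer application rate is associated with a change of between 0.026 and 0.049 tonnes/ha in crop yield.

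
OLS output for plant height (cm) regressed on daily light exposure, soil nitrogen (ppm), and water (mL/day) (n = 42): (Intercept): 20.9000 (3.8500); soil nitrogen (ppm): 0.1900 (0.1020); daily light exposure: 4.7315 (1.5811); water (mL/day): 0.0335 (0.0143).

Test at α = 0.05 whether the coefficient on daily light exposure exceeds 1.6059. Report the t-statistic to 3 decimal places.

Read off: b = 4.7315, SE = 1.5811 for daily light exposure.
H₀: β₁ = 1.6059 vs H₁: β₁ > 1.6059.
t = (4.7315 − 1.6059) / 1.5811 = 1.977.
df = n − k − 1 = 42 − 3 − 1 = 38.
One-sided p ≈ 0.0277, which is < 0.05, so reject H₀.
There is evidence that the true slope on daily light exposure exceeds 1.6059 cm per unit, holding the other predictors fixed.

t = 1.977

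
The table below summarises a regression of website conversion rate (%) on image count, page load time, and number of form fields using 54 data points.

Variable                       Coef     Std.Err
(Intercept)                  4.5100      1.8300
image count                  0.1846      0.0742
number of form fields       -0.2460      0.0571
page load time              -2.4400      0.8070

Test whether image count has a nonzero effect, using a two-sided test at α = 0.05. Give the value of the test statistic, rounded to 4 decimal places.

Read off: b = 0.1846, SE = 0.0742 for image count.
H₀: β₁ = 0 vs H₁: β₁ ≠ 0.
t = 0.1846 / 0.0742 = 2.4879.
df = n − k − 1 = 54 − 3 − 1 = 50.
Two-sided p ≈ 0.0162, which is < 0.05, so reject H₀.
There is evidence that image count is associated with website conversion rate, holding the other predictors fixed.

t = 2.4879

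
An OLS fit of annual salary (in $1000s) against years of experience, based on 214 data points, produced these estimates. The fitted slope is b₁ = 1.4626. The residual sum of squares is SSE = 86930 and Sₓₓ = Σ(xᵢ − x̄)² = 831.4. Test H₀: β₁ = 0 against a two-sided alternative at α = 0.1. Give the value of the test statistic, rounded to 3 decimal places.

t = 2.083

MSE = SSE/(n − 2) = 86930/212 = 410.047.
SE(b₁) = √(MSE/Sₓₓ) = √(410.047/831.4) = 0.702283.
t = 1.4626 / 0.702283 = 2.083.
df = n − 2 = 212.
Two-sided p ≈ 0.0385, which is < 0.1, so reject H₀.
There is evidence that years of experience is associated with annual salary.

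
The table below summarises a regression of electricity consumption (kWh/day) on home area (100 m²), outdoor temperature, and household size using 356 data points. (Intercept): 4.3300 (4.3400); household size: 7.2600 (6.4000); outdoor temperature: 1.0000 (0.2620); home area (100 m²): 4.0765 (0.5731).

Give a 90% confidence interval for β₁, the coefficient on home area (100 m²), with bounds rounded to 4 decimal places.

Read off: b = 4.0765, SE = 0.5731 for home area (100 m²).
df = n − k − 1 = 356 − 3 − 1 = 352.
t* = t_{0.05, 352} = 1.649194.
Margin = t* × SE = 1.649194 × 0.5731 = 0.945153.
CI: 4.0765 ± 0.945153 → (3.1313, 5.0217).

(3.1313, 5.0217)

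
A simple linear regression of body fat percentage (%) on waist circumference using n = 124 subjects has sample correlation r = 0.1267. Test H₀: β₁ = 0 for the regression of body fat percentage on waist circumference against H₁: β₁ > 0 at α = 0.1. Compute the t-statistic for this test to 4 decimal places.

t = 1.4108

t = r·√(n − 2)/√(1 − r²) = 0.1267·√122/√0.983947 = 1.4108.
df = n − 2 = 122.
One-sided p ≈ 0.0804, which is < 0.1, so reject H₀.
There is evidence of a linear association between waist circumference and body fat percentage.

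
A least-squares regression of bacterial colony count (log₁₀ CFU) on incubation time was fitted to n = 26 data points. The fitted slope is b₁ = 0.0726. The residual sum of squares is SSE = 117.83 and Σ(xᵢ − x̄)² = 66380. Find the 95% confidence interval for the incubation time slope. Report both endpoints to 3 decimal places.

(0.055, 0.090)

MSE = SSE/(n − 2) = 117.83/24 = 4.90958.
SE(b₁) = √(MSE/Sₓₓ) = √(4.90958/66380) = 0.0086001.
df = n − 2 = 24.
t* = t_{0.025, 24} = 2.063899.
Margin = t* × SE = 2.063899 × 0.0086001 = 0.01775.
CI: 0.0726 ± 0.01775 → (0.055, 0.090).
With 95% confidence, each one-unit increase in incubation time is associated with a change of between 0.055 and 0.090 log₁₀ CFU in bacterial colony count.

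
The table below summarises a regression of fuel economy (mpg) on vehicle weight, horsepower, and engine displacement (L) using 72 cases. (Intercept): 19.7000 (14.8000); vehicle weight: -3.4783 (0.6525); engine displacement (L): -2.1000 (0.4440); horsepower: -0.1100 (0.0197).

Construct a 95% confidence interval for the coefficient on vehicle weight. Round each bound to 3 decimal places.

(-4.780, -2.176)

Read off: b = -3.4783, SE = 0.6525 for vehicle weight.
df = n − k − 1 = 72 − 3 − 1 = 68.
t* = t_{0.025, 68} = 1.995469.
Margin = t* × SE = 1.995469 × 0.6525 = 1.30204.
CI: -3.4783 ± 1.30204 → (-4.780, -2.176).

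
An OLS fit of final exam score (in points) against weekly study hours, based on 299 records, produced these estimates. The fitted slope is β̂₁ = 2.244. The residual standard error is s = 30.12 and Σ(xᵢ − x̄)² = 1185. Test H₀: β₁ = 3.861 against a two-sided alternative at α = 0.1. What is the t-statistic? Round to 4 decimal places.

t = -1.8481

SE(β̂₁) = s/√Sₓₓ = 30.12/√1185 = 0.874975.
t = (2.244 − 3.861) / 0.874975 = -1.8481.
df = n − 2 = 297.
Two-sided p ≈ 0.0656, which is < 0.1, so reject H₀.
There is evidence that the true slope on weekly study hours differs from 3.861 points per unit.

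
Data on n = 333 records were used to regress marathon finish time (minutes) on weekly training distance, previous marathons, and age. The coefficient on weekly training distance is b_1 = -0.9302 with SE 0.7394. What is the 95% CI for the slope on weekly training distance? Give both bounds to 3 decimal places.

(-2.385, 0.524)

df = n − k − 1 = 333 − 3 − 1 = 329.
t* = t_{0.025, 329} = 1.967201.
Margin = t* × SE = 1.967201 × 0.7394 = 1.45455.
CI: -0.9302 ± 1.45455 → (-2.385, 0.524).
With 95% confidence, each one-unit increase in weekly training distance is associated with a change of between -2.385 and 0.524 minutes in marathon finish time, holding the other predictors fixed.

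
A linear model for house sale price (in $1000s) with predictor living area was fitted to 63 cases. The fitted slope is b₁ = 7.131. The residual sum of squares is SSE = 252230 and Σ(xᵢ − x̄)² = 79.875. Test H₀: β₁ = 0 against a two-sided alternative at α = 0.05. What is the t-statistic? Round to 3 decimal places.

MSE = SSE/(n − 2) = 252230/61 = 4134.92.
SE(b₁) = √(MSE/Sₓₓ) = √(4134.92/79.875) = 7.19495.
t = 7.131 / 7.19495 = 0.991.
df = n − 2 = 61.
Two-sided p ≈ 0.3255, which is ≥ 0.05, so fail to reject H₀.
The data do not give significant evidence of an association between living area and house sale price.

t = 0.991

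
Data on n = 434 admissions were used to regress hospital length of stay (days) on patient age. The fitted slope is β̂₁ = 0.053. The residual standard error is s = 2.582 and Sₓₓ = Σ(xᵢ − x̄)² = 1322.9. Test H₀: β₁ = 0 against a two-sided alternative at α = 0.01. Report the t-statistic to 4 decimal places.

SE(β̂₁) = s/√Sₓₓ = 2.582/√1322.9 = 0.0709893.
t = 0.053 / 0.0709893 = 0.7466.
df = n − 2 = 432.
Two-sided p ≈ 0.4557, which is ≥ 0.01, so fail to reject H₀.
The data do not give significant evidence of an association between patient age and hospital length of stay.

t = 0.7466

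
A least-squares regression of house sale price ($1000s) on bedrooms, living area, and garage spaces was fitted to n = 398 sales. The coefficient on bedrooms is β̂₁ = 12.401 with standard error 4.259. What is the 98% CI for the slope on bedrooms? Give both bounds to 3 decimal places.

df = n − k − 1 = 398 − 3 − 1 = 394.
t* = t_{0.01, 394} = 2.335849.
Margin = t* × SE = 2.335849 × 4.259 = 9.94838.
CI: 12.401 ± 9.94838 → (2.453, 22.349).
With 98% confidence, each one-unit increase in bedrooms is associated with a change of between 2.453 and 22.349 $1000s in house sale price, holding the other predictors fixed.

(2.453, 22.349)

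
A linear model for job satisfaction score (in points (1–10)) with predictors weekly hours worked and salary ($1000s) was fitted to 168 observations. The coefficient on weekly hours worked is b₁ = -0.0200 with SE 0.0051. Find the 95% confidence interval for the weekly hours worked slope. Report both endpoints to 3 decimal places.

df = n − k − 1 = 168 − 2 − 1 = 165.
t* = t_{0.025, 165} = 1.974446.
Margin = t* × SE = 1.974446 × 0.0051 = 0.01007.
CI: -0.0200 ± 0.01007 → (-0.030, -0.010).
With 95% confidence, each one-unit increase in weekly hours worked is associated with a change of between -0.030 and -0.010 points (1–10) in job satisfaction score, holding the other predictors fixed.

(-0.030, -0.010)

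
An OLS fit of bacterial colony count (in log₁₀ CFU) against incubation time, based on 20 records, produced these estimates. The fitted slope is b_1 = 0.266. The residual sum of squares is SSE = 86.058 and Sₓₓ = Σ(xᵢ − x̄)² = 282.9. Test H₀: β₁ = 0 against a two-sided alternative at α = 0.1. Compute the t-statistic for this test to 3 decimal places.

MSE = SSE/(n − 2) = 86.058/18 = 4.781.
SE(b_1) = √(MSE/Sₓₓ) = √(4.781/282.9) = 0.13.
t = 0.266 / 0.13 = 2.046.
df = n − 2 = 18.
Two-sided p ≈ 0.0556, which is < 0.1, so reject H₀.
There is evidence that incubation time is associated with bacterial colony count.

t = 2.046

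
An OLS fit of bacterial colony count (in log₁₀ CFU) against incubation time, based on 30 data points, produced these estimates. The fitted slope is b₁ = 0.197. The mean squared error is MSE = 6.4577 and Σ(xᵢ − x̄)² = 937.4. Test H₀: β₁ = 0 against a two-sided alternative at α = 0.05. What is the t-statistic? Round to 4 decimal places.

t = 2.3735

SE(b₁) = √(MSE/Sₓₓ) = √(6.4577/937.4) = 0.0829997.
t = 0.197 / 0.0829997 = 2.3735.
df = n − 2 = 28.
Two-sided p ≈ 0.0247, which is < 0.05, so reject H₀.
There is evidence that incubation time is associated with bacterial colony count.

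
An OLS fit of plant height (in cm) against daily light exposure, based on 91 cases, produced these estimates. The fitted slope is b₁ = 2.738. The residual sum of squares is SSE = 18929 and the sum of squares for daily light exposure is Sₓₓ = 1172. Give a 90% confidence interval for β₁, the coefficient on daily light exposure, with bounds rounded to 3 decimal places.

(2.030, 3.446)

MSE = SSE/(n − 2) = 18929/89 = 212.685.
SE(b₁) = √(MSE/Sₓₓ) = √(212.685/1172) = 0.425996.
df = n − 2 = 89.
t* = t_{0.05, 89} = 1.662155.
Margin = t* × SE = 1.662155 × 0.425996 = 0.70807.
CI: 2.738 ± 0.70807 → (2.030, 3.446).
With 90% confidence, each one-unit increase in daily light exposure is associated with a change of between 2.030 and 3.446 cm in plant height.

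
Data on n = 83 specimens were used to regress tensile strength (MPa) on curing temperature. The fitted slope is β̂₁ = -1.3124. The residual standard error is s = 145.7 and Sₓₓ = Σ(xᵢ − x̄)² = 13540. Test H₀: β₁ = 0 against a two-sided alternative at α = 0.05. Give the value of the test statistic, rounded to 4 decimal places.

SE(β̂₁) = s/√Sₓₓ = 145.7/√13540 = 1.25213.
t = -1.3124 / 1.25213 = -1.0481.
df = n − 2 = 81.
Two-sided p ≈ 0.2977, which is ≥ 0.05, so fail to reject H₀.
The data do not give significant evidence of an association between curing temperature and tensile strength.

t = -1.0481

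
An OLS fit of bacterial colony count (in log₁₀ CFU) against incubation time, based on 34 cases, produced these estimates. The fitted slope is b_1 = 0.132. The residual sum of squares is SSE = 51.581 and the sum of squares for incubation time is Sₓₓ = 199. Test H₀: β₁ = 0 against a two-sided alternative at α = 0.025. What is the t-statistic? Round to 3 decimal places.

t = 1.467

MSE = SSE/(n − 2) = 51.581/32 = 1.61191.
SE(b_1) = √(MSE/Sₓₓ) = √(1.61191/199) = 0.0900002.
t = 0.132 / 0.0900002 = 1.467.
df = n − 2 = 32.
Two-sided p ≈ 0.1522, which is ≥ 0.025, so fail to reject H₀.
The data do not give significant evidence of an association between incubation time and bacterial colony count.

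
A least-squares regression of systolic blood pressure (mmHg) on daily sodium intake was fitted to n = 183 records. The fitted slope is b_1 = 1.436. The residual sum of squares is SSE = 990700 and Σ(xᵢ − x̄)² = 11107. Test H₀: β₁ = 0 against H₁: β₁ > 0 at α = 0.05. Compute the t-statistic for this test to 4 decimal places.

t = 2.0456

MSE = SSE/(n − 2) = 990700/181 = 5473.48.
SE(b_1) = √(MSE/Sₓₓ) = √(5473.48/11107) = 0.701994.
t = 1.436 / 0.701994 = 2.0456.
df = n − 2 = 181.
One-sided p ≈ 0.0211, which is < 0.05, so reject H₀.
There is evidence that the true slope on daily sodium intake is positive.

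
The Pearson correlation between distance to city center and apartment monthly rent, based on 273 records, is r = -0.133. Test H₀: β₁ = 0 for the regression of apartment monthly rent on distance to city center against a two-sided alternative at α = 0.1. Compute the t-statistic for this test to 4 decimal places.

t = r·√(n − 2)/√(1 − r²) = -0.133·√271/√0.982311 = -2.2091.
df = n − 2 = 271.
Two-sided p ≈ 0.0280, which is < 0.1, so reject H₀.
There is evidence of a linear association between distance to city center and apartment monthly rent.

t = -2.2091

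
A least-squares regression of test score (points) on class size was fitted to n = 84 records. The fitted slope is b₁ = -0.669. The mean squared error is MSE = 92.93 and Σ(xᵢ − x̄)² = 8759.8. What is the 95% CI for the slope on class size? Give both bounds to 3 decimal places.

(-0.874, -0.464)

SE(b₁) = √(MSE/Sₓₓ) = √(92.93/8759.8) = 0.102998.
df = n − 2 = 82.
t* = t_{0.025, 82} = 1.989319.
Margin = t* × SE = 1.989319 × 0.102998 = 0.20490.
CI: -0.669 ± 0.20490 → (-0.874, -0.464).
With 95% confidence, each one-unit increase in class size is associated with a change of between -0.874 and -0.464 points in test score.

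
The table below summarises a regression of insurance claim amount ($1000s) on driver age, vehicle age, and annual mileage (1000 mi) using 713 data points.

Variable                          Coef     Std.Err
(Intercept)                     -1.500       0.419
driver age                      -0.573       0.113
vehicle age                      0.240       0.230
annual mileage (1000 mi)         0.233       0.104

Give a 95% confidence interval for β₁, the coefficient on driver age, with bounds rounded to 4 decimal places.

Read off: b = -0.573, SE = 0.113 for driver age.
df = n − k − 1 = 713 − 3 − 1 = 709.
t* = t_{0.025, 709} = 1.963316.
Margin = t* × SE = 1.963316 × 0.113 = 0.221855.
CI: -0.573 ± 0.221855 → (-0.7949, -0.3511).

(-0.7949, -0.3511)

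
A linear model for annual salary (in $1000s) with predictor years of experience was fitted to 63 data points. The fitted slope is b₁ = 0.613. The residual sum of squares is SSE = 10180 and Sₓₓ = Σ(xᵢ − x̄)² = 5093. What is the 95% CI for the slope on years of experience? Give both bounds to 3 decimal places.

(0.251, 0.975)

MSE = SSE/(n − 2) = 10180/61 = 166.885.
SE(b₁) = √(MSE/Sₓₓ) = √(166.885/5093) = 0.181018.
df = n − 2 = 61.
t* = t_{0.025, 61} = 1.999624.
Margin = t* × SE = 1.999624 × 0.181018 = 0.36197.
CI: 0.613 ± 0.36197 → (0.251, 0.975).
With 95% confidence, each one-unit increase in years of experience is associated with a change of between 0.251 and 0.975 $1000s in annual salary.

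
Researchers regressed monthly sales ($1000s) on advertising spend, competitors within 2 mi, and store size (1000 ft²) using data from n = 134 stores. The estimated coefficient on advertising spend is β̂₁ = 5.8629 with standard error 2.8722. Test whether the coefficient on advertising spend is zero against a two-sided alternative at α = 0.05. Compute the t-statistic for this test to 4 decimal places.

t = 2.0413

H₀: β₁ = 0 vs H₁: β₁ ≠ 0.
t = (β̂₁ − β₁⁰)/SE = 5.8629 / 2.8722 = 2.0413.
df = n − k − 1 = 134 − 3 − 1 = 130.
Two-sided p ≈ 0.0432, which is < 0.05, so reject H₀.
There is evidence that advertising spend is associated with monthly sales, holding the other predictors fixed.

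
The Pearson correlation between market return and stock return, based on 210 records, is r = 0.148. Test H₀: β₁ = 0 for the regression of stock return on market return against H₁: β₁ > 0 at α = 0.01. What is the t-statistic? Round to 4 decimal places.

t = 2.1583

t = r·√(n − 2)/√(1 − r²) = 0.148·√208/√0.978096 = 2.1583.
df = n − 2 = 208.
One-sided p ≈ 0.0160, which is ≥ 0.01, so fail to reject H₀.
The data do not give significant evidence of a linear association between market return and stock return.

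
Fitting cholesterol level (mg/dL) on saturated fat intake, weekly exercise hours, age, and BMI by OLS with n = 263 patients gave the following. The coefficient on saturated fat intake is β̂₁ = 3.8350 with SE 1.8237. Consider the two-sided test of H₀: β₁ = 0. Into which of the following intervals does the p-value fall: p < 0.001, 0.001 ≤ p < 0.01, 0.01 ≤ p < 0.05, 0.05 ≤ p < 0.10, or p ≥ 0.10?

0.01 ≤ p < 0.05

t = 3.8350 / 1.8237 = 2.103.
df = n − k − 1 = 263 − 4 − 1 = 258.
Two-sided p = 2·P(T_{258} > |t|) ≈ 0.0364.
So 0.01 ≤ p < 0.05.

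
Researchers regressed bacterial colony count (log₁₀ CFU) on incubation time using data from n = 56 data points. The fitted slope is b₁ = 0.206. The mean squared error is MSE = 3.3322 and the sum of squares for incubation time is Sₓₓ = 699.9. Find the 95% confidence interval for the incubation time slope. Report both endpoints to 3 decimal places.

(0.068, 0.344)

SE(b₁) = √(MSE/Sₓₓ) = √(3.3322/699.9) = 0.0689998.
df = n − 2 = 54.
t* = t_{0.025, 54} = 2.004879.
Margin = t* × SE = 2.004879 × 0.0689998 = 0.13834.
CI: 0.206 ± 0.13834 → (0.068, 0.344).
With 95% confidence, each one-unit increase in incubation time is associated with a change of between 0.068 and 0.344 log₁₀ CFU in bacterial colony count.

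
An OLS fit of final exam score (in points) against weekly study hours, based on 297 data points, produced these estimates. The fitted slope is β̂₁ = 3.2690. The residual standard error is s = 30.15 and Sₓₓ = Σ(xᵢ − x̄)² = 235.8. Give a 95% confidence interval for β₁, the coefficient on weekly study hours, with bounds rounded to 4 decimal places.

(-0.5951, 7.1331)

SE(β̂₁) = s/√Sₓₓ = 30.15/√235.8 = 1.96343.
df = n − 2 = 295.
t* = t_{0.025, 295} = 1.968038.
Margin = t* × SE = 1.968038 × 1.96343 = 3.864105.
CI: 3.2690 ± 3.864105 → (-0.5951, 7.1331).
With 95% confidence, each one-unit increase in weekly study hours is associated with a change of between -0.5951 and 7.1331 points in final exam score.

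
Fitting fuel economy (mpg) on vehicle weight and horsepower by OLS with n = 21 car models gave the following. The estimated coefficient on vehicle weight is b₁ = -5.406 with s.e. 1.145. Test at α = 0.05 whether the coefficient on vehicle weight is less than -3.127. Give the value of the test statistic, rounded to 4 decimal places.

H₀: β₁ = -3.127 vs H₁: β₁ < -3.127.
t = (b₁ − β₁⁰)/SE = (-5.406 − (-3.127)) / 1.145 = -1.9904.
df = n − k − 1 = 21 − 2 − 1 = 18.
One-sided p ≈ 0.0310, which is < 0.05, so reject H₀.
There is evidence that the true slope on vehicle weight is below -3.127 mpg per unit, holding the other predictors fixed.

t = -1.9904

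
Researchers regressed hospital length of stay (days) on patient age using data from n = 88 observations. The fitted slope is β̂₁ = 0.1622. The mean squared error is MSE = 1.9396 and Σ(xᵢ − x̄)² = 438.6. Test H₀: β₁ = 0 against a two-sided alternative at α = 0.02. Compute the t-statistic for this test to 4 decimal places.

SE(β̂₁) = √(MSE/Sₓₓ) = √(1.9396/438.6) = 0.0665.
t = 0.1622 / 0.0665 = 2.4391.
df = n − 2 = 86.
Two-sided p ≈ 0.0168, which is < 0.02, so reject H₀.
There is evidence that patient age is associated with hospital length of stay.

t = 2.4391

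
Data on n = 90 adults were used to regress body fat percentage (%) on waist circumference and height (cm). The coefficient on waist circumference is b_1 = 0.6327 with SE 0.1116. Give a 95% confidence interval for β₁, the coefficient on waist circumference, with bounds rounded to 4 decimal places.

(0.4109, 0.8545)

df = n − k − 1 = 90 − 2 − 1 = 87.
t* = t_{0.025, 87} = 1.987608.
Margin = t* × SE = 1.987608 × 0.1116 = 0.221817.
CI: 0.6327 ± 0.221817 → (0.4109, 0.8545).
With 95% confidence, each one-unit increase in waist circumference is associated with a change of between 0.4109 and 0.8545 % in body fat percentage, holding the other predictors fixed.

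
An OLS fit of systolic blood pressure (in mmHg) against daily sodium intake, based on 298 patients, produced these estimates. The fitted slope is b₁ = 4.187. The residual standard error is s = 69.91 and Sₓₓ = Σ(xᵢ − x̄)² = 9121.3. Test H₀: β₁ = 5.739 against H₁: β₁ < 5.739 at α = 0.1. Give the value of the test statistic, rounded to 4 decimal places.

t = -2.1202

SE(b₁) = s/√Sₓₓ = 69.91/√9121.3 = 0.732.
t = (4.187 − 5.739) / 0.732 = -2.1202.
df = n − 2 = 296.
One-sided p ≈ 0.0174, which is < 0.1, so reject H₀.
There is evidence that the true slope on daily sodium intake is below 5.739 mmHg per unit.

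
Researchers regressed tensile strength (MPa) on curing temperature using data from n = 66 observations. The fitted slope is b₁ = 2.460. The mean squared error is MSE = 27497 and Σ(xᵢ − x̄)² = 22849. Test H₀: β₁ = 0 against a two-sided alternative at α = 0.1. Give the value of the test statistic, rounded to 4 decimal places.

SE(b₁) = √(MSE/Sₓₓ) = √(27497/22849) = 1.09701.
t = 2.460 / 1.09701 = 2.2425.
df = n − 2 = 64.
Two-sided p ≈ 0.0284, which is < 0.1, so reject H₀.
There is evidence that curing temperature is associated with tensile strength.

t = 2.2425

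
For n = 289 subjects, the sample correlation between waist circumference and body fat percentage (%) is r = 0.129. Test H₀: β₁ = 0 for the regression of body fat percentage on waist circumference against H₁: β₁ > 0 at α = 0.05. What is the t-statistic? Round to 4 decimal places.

t = r·√(n − 2)/√(1 − r²) = 0.129·√287/√0.983359 = 2.2038.
df = n − 2 = 287.
One-sided p ≈ 0.0142, which is < 0.05, so reject H₀.
There is evidence of a linear association between waist circumference and body fat percentage.

t = 2.2038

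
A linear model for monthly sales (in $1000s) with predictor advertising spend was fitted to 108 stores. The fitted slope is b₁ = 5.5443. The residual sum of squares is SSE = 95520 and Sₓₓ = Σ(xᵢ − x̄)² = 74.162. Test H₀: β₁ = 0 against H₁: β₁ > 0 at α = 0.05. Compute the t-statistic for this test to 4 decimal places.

MSE = SSE/(n − 2) = 95520/106 = 901.132.
SE(b₁) = √(MSE/Sₓₓ) = √(901.132/74.162) = 3.48581.
t = 5.5443 / 3.48581 = 1.5905.
df = n − 2 = 106.
One-sided p ≈ 0.0573, which is ≥ 0.05, so fail to reject H₀.
The data do not give significant evidence that the true slope on advertising spend is positive.

t = 1.5905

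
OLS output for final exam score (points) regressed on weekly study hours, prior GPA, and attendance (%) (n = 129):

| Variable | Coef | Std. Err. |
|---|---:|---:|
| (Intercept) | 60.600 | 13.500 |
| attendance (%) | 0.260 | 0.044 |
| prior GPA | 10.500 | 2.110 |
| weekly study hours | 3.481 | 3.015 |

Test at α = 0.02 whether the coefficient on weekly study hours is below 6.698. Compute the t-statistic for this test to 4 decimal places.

Read off: b = 3.481, SE = 3.015 for weekly study hours.
H₀: β₁ = 6.698 vs H₁: β₁ < 6.698.
t = (3.481 − 6.698) / 3.015 = -1.0670.
df = n − k − 1 = 129 − 3 − 1 = 125.
One-sided p ≈ 0.1440, which is ≥ 0.02, so fail to reject H₀.
The data do not give significant evidence that the true slope on weekly study hours is below 6.698 points per unit, holding the other predictors fixed.

t = -1.0670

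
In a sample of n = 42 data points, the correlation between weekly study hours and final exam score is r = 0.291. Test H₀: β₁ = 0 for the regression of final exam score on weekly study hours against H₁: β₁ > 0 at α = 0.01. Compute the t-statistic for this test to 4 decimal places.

t = 1.9237

t = r·√(n − 2)/√(1 − r²) = 0.291·√40/√0.915319 = 1.9237.
df = n − 2 = 40.
One-sided p ≈ 0.0308, which is ≥ 0.01, so fail to reject H₀.
The data do not give significant evidence of a linear association between weekly study hours and final exam score.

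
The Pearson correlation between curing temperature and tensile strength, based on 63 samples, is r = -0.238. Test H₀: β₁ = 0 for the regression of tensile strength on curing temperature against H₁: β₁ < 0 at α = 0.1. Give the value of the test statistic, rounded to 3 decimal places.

t = r·√(n − 2)/√(1 − r²) = -0.238·√61/√0.943356 = -1.914.
df = n − 2 = 61.
One-sided p ≈ 0.0302, which is < 0.1, so reject H₀.
There is evidence of a linear association between curing temperature and tensile strength.

t = -1.914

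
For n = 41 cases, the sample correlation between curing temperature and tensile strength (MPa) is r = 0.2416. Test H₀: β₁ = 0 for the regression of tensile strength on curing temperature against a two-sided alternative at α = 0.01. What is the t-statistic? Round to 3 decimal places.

t = 1.555

t = r·√(n − 2)/√(1 − r²) = 0.2416·√39/√0.941629 = 1.555.
df = n − 2 = 39.
Two-sided p ≈ 0.1281, which is ≥ 0.01, so fail to reject H₀.
The data do not give significant evidence of a linear association between curing temperature and tensile strength.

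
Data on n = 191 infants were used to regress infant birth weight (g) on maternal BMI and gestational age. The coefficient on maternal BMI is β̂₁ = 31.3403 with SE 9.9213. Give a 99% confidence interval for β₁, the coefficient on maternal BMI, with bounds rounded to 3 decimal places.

(5.523, 57.158)

df = n − k − 1 = 191 − 2 − 1 = 188.
t* = t_{0.005, 188} = 2.602233.
Margin = t* × SE = 2.602233 × 9.9213 = 25.81753.
CI: 31.3403 ± 25.81753 → (5.523, 57.158).
With 99% confidence, each one-unit increase in maternal BMI is associated with a change of between 5.523 and 57.158 g in infant birth weight, holding the other predictors fixed.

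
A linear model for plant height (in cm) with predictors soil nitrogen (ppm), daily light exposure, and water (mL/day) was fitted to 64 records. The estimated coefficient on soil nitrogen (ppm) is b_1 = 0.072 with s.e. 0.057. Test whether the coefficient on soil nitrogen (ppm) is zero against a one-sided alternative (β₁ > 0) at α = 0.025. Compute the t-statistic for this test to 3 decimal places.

t = 1.263

H₀: β₁ = 0 vs H₁: β₁ > 0.
t = (b_1 − β₁⁰)/SE = 0.072 / 0.057 = 1.263.
df = n − k − 1 = 64 − 3 − 1 = 60.
One-sided p ≈ 0.1057, which is ≥ 0.025, so fail to reject H₀.
The data do not give significant evidence that the true slope on soil nitrogen (ppm) is positive, holding the other predictors fixed.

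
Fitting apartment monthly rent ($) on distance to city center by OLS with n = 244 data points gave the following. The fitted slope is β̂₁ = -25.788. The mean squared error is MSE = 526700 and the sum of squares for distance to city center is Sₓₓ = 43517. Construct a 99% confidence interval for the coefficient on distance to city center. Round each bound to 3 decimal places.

SE(β̂₁) = √(MSE/Sₓₓ) = √(526700/43517) = 3.47898.
df = n − 2 = 242.
t* = t_{0.005, 242} = 2.596297.
Margin = t* × SE = 2.596297 × 3.47898 = 9.03247.
CI: -25.788 ± 9.03247 → (-34.820, -16.756).
With 99% confidence, each one-unit increase in distance to city center is associated with a change of between -34.820 and -16.756 $ in apartment monthly rent.

(-34.820, -16.756)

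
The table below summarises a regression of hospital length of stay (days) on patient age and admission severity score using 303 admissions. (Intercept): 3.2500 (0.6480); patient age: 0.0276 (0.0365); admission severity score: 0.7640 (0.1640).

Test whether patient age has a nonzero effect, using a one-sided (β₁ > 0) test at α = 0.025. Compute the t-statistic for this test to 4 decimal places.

t = 0.7562

Read off: b = 0.0276, SE = 0.0365 for patient age.
H₀: β₁ = 0 vs H₁: β₁ > 0.
t = 0.0276 / 0.0365 = 0.7562.
df = n − k − 1 = 303 − 2 − 1 = 300.
One-sided p ≈ 0.2251, which is ≥ 0.025, so fail to reject H₀.
The data do not give significant evidence that the true slope on patient age is positive, holding the other predictors fixed.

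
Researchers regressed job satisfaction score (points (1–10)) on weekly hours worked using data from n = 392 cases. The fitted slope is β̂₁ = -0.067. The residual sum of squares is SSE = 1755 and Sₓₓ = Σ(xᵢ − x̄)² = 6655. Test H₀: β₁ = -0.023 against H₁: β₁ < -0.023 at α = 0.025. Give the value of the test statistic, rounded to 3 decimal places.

t = -1.692

MSE = SSE/(n − 2) = 1755/390 = 4.5.
SE(β̂₁) = √(MSE/Sₓₓ) = √(4.5/6655) = 0.0260035.
t = (-0.067 − (-0.023)) / 0.0260035 = -1.692.
df = n − 2 = 390.
One-sided p ≈ 0.0457, which is ≥ 0.025, so fail to reject H₀.
The data do not give significant evidence that the true slope on weekly hours worked is below -0.023 points (1–10) per unit.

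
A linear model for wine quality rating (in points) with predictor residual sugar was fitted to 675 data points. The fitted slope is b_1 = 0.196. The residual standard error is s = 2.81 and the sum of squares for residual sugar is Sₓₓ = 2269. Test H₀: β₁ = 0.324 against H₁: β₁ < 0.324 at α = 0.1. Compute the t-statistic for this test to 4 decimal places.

t = -2.1698

SE(b_1) = s/√Sₓₓ = 2.81/√2269 = 0.0589915.
t = (0.196 − 0.324) / 0.0589915 = -2.1698.
df = n − 2 = 673.
One-sided p ≈ 0.0152, which is < 0.1, so reject H₀.
There is evidence that the true slope on residual sugar is below 0.324 points per unit.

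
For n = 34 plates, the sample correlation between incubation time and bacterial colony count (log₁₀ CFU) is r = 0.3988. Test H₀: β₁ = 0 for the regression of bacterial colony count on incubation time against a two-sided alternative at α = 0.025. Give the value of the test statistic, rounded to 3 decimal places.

t = 2.460

t = r·√(n − 2)/√(1 − r²) = 0.3988·√32/√0.840959 = 2.460.
df = n − 2 = 32.
Two-sided p ≈ 0.0195, which is < 0.025, so reject H₀.
There is evidence of a linear association between incubation time and bacterial colony count.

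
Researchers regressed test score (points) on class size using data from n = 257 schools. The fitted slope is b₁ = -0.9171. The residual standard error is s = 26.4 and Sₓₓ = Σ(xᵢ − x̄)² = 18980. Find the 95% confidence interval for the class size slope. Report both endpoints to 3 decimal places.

(-1.294, -0.540)

SE(b₁) = s/√Sₓₓ = 26.4/√18980 = 0.191627.
df = n − 2 = 255.
t* = t_{0.025, 255} = 1.969311.
Margin = t* × SE = 1.969311 × 0.191627 = 0.37737.
CI: -0.9171 ± 0.37737 → (-1.294, -0.540).
With 95% confidence, each one-unit increase in class size is associated with a change of between -1.294 and -0.540 points in test score.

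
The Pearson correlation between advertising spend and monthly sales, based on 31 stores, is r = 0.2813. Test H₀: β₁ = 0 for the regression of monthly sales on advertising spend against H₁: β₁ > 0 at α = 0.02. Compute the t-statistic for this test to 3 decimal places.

t = 1.579

t = r·√(n − 2)/√(1 − r²) = 0.2813·√29/√0.92087 = 1.579.
df = n − 2 = 29.
One-sided p ≈ 0.0626, which is ≥ 0.02, so fail to reject H₀.
The data do not give significant evidence of a linear association between advertising spend and monthly sales.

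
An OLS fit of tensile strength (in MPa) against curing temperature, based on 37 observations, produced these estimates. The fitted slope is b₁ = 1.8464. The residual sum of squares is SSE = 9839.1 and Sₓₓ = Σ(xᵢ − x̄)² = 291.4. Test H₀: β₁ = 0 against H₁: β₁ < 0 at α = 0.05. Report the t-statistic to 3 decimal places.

MSE = SSE/(n − 2) = 9839.1/35 = 281.117.
SE(b₁) = √(MSE/Sₓₓ) = √(281.117/291.4) = 0.982198.
t = 1.8464 / 0.982198 = 1.880.
df = n − 2 = 35.
One-sided p ≈ 0.9658, which is ≥ 0.05, so fail to reject H₀.
The data do not give significant evidence that the true slope on curing temperature is negative.

t = 1.880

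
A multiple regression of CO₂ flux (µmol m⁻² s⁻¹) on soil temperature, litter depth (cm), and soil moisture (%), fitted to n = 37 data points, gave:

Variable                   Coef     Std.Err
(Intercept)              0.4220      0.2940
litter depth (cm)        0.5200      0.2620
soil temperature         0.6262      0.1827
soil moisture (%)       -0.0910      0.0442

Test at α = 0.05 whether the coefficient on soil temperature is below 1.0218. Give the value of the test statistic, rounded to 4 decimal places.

t = -2.1653

Read off: b = 0.6262, SE = 0.1827 for soil temperature.
H₀: β₁ = 1.0218 vs H₁: β₁ < 1.0218.
t = (0.6262 − 1.0218) / 0.1827 = -2.1653.
df = n − k − 1 = 37 − 3 − 1 = 33.
One-sided p ≈ 0.0188, which is < 0.05, so reject H₀.
There is evidence that the true slope on soil temperature is below 1.0218 µmol m⁻² s⁻¹ per unit, holding the other predictors fixed.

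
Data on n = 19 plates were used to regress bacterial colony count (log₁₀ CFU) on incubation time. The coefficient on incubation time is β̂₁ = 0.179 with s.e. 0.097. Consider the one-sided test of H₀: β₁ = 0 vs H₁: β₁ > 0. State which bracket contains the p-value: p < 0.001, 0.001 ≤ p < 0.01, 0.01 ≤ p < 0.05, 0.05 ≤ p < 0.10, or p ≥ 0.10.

0.01 ≤ p < 0.05

t = 0.179 / 0.097 = 1.845.
df = n − 2 = 19 − 2 = 17.
One-sided p = P(T_{17} > t) ≈ 0.0412.
So 0.01 ≤ p < 0.05.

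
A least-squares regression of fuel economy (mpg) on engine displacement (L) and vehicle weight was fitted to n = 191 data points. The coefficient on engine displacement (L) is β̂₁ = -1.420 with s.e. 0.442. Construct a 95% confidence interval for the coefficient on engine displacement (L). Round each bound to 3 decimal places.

df = n − k − 1 = 191 − 2 − 1 = 188.
t* = t_{0.025, 188} = 1.972663.
Margin = t* × SE = 1.972663 × 0.442 = 0.87192.
CI: -1.420 ± 0.87192 → (-2.292, -0.548).
With 95% confidence, each one-unit increase in engine displacement (L) is associated with a change of between -2.292 and -0.548 mpg in fuel economy, holding the other predictors fixed.

(-2.292, -0.548)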